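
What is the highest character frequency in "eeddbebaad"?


Input: eeddbebaad
Character counts:
  'a': 2
  'b': 2
  'd': 3
  'e': 3
Maximum frequency: 3

3


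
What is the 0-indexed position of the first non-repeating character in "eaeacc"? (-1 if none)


Input: eaeacc
Character frequencies:
  'a': 2
  'c': 2
  'e': 2
Scanning left to right for freq == 1:
  Position 0 ('e'): freq=2, skip
  Position 1 ('a'): freq=2, skip
  Position 2 ('e'): freq=2, skip
  Position 3 ('a'): freq=2, skip
  Position 4 ('c'): freq=2, skip
  Position 5 ('c'): freq=2, skip
  No unique character found => answer = -1

-1


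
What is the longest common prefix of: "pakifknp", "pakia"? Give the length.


Words: pakifknp, pakia
  Position 0: all 'p' => match
  Position 1: all 'a' => match
  Position 2: all 'k' => match
  Position 3: all 'i' => match
  Position 4: ('f', 'a') => mismatch, stop
LCP = "paki" (length 4)

4


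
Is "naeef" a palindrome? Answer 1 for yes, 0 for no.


Input: naeef
Reversed: feean
  Compare pos 0 ('n') with pos 4 ('f'): MISMATCH
  Compare pos 1 ('a') with pos 3 ('e'): MISMATCH
Result: not a palindrome

0


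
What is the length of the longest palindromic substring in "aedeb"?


Input: "aedeb"
Checking substrings for palindromes:
  [1:4] "ede" (len 3) => palindrome
Longest palindromic substring: "ede" with length 3

3


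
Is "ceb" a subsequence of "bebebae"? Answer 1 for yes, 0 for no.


Check if "ceb" is a subsequence of "bebebae"
Greedy scan:
  Position 0 ('b'): no match needed
  Position 1 ('e'): no match needed
  Position 2 ('b'): no match needed
  Position 3 ('e'): no match needed
  Position 4 ('b'): no match needed
  Position 5 ('a'): no match needed
  Position 6 ('e'): no match needed
Only matched 0/3 characters => not a subsequence

0


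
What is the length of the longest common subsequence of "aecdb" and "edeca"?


LCS of "aecdb" and "edeca"
DP table:
           e    d    e    c    a
      0    0    0    0    0    0
  a   0    0    0    0    0    1
  e   0    1    1    1    1    1
  c   0    1    1    1    2    2
  d   0    1    2    2    2    2
  b   0    1    2    2    2    2
LCS length = dp[5][5] = 2

2


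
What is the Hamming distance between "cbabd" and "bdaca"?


Comparing "cbabd" and "bdaca" position by position:
  Position 0: 'c' vs 'b' => differ
  Position 1: 'b' vs 'd' => differ
  Position 2: 'a' vs 'a' => same
  Position 3: 'b' vs 'c' => differ
  Position 4: 'd' vs 'a' => differ
Total differences (Hamming distance): 4

4


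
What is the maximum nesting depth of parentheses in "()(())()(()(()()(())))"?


Input: "()(())()(()(()()(())))"
Tracking depth:
  Position 0 '(': depth becomes 1
  Position 1 ')': depth becomes 0
  Position 2 '(': depth becomes 1
  Position 3 '(': depth becomes 2
  Position 4 ')': depth becomes 1
  Position 5 ')': depth becomes 0
  Position 6 '(': depth becomes 1
  Position 7 ')': depth becomes 0
  Position 8 '(': depth becomes 1
  Position 9 '(': depth becomes 2
  Position 10 ')': depth becomes 1
  Position 11 '(': depth becomes 2
  Position 12 '(': depth becomes 3
  Position 13 ')': depth becomes 2
  Position 14 '(': depth becomes 3
  Position 15 ')': depth becomes 2
  Position 16 '(': depth becomes 3
  Position 17 '(': depth becomes 4
  Position 18 ')': depth becomes 3
  Position 19 ')': depth becomes 2
  Position 20 ')': depth becomes 1
  Position 21 ')': depth becomes 0
Maximum depth reached: 4

4


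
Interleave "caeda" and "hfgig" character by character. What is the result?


Interleaving "caeda" and "hfgig":
  Position 0: 'c' from first, 'h' from second => "ch"
  Position 1: 'a' from first, 'f' from second => "af"
  Position 2: 'e' from first, 'g' from second => "eg"
  Position 3: 'd' from first, 'i' from second => "di"
  Position 4: 'a' from first, 'g' from second => "ag"
Result: chafegdiag

chafegdiag


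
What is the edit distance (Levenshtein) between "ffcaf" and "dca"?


Computing edit distance: "ffcaf" -> "dca"
DP table:
           d    c    a
      0    1    2    3
  f   1    1    2    3
  f   2    2    2    3
  c   3    3    2    3
  a   4    4    3    2
  f   5    5    4    3
Edit distance = dp[5][3] = 3

3


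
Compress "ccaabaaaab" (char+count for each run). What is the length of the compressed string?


Input: ccaabaaaab
Runs:
  'c' x 2 => "c2"
  'a' x 2 => "a2"
  'b' x 1 => "b1"
  'a' x 4 => "a4"
  'b' x 1 => "b1"
Compressed: "c2a2b1a4b1"
Compressed length: 10

10


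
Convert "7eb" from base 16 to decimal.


Input: "7eb" in base 16
Positional expansion:
  Digit '7' (value 7) x 16^2 = 1792
  Digit 'e' (value 14) x 16^1 = 224
  Digit 'b' (value 11) x 16^0 = 11
Sum = 2027

2027


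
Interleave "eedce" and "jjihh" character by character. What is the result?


Interleaving "eedce" and "jjihh":
  Position 0: 'e' from first, 'j' from second => "ej"
  Position 1: 'e' from first, 'j' from second => "ej"
  Position 2: 'd' from first, 'i' from second => "di"
  Position 3: 'c' from first, 'h' from second => "ch"
  Position 4: 'e' from first, 'h' from second => "eh"
Result: ejejdicheh

ejejdicheh


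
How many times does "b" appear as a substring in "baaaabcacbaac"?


Searching for "b" in "baaaabcacbaac"
Scanning each position:
  Position 0: "b" => MATCH
  Position 1: "a" => no
  Position 2: "a" => no
  Position 3: "a" => no
  Position 4: "a" => no
  Position 5: "b" => MATCH
  Position 6: "c" => no
  Position 7: "a" => no
  Position 8: "c" => no
  Position 9: "b" => MATCH
  Position 10: "a" => no
  Position 11: "a" => no
  Position 12: "c" => no
Total occurrences: 3

3


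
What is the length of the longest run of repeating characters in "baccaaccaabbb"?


Input: "baccaaccaabbb"
Scanning for longest run:
  Position 1 ('a'): new char, reset run to 1
  Position 2 ('c'): new char, reset run to 1
  Position 3 ('c'): continues run of 'c', length=2
  Position 4 ('a'): new char, reset run to 1
  Position 5 ('a'): continues run of 'a', length=2
  Position 6 ('c'): new char, reset run to 1
  Position 7 ('c'): continues run of 'c', length=2
  Position 8 ('a'): new char, reset run to 1
  Position 9 ('a'): continues run of 'a', length=2
  Position 10 ('b'): new char, reset run to 1
  Position 11 ('b'): continues run of 'b', length=2
  Position 12 ('b'): continues run of 'b', length=3
Longest run: 'b' with length 3

3


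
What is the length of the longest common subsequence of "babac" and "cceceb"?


LCS of "babac" and "cceceb"
DP table:
           c    c    e    c    e    b
      0    0    0    0    0    0    0
  b   0    0    0    0    0    0    1
  a   0    0    0    0    0    0    1
  b   0    0    0    0    0    0    1
  a   0    0    0    0    0    0    1
  c   0    1    1    1    1    1    1
LCS length = dp[5][6] = 1

1


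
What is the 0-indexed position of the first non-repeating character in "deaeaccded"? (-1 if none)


Input: deaeaccded
Character frequencies:
  'a': 2
  'c': 2
  'd': 3
  'e': 3
Scanning left to right for freq == 1:
  Position 0 ('d'): freq=3, skip
  Position 1 ('e'): freq=3, skip
  Position 2 ('a'): freq=2, skip
  Position 3 ('e'): freq=3, skip
  Position 4 ('a'): freq=2, skip
  Position 5 ('c'): freq=2, skip
  Position 6 ('c'): freq=2, skip
  Position 7 ('d'): freq=3, skip
  Position 8 ('e'): freq=3, skip
  Position 9 ('d'): freq=3, skip
  No unique character found => answer = -1

-1


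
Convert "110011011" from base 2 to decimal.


Input: "110011011" in base 2
Positional expansion:
  Digit '1' (value 1) x 2^8 = 256
  Digit '1' (value 1) x 2^7 = 128
  Digit '0' (value 0) x 2^6 = 0
  Digit '0' (value 0) x 2^5 = 0
  Digit '1' (value 1) x 2^4 = 16
  Digit '1' (value 1) x 2^3 = 8
  Digit '0' (value 0) x 2^2 = 0
  Digit '1' (value 1) x 2^1 = 2
  Digit '1' (value 1) x 2^0 = 1
Sum = 411

411


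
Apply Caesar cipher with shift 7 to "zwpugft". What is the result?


Caesar cipher: shift "zwpugft" by 7
  'z' (pos 25) + 7 = pos 6 = 'g'
  'w' (pos 22) + 7 = pos 3 = 'd'
  'p' (pos 15) + 7 = pos 22 = 'w'
  'u' (pos 20) + 7 = pos 1 = 'b'
  'g' (pos 6) + 7 = pos 13 = 'n'
  'f' (pos 5) + 7 = pos 12 = 'm'
  't' (pos 19) + 7 = pos 0 = 'a'
Result: gdwbnma

gdwbnma


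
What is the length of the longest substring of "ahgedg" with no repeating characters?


Input: "ahgedg"
Sliding window (track last position of each char):
  Position 0 ('a'): window [0,0] length 1 -- new best
  Position 1 ('h'): window [0,1] length 2 -- new best
  Position 2 ('g'): window [0,2] length 3 -- new best
  Position 3 ('e'): window [0,3] length 4 -- new best
  Position 4 ('d'): window [0,4] length 5 -- new best
  Position 5 ('g'): repeat (last at 2), move window start to 3
  Position 5 ('g'): window [3,5] length 3
Longest substring with no repeats: "ahged" with length 5

5


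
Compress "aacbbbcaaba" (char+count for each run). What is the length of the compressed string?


Input: aacbbbcaaba
Runs:
  'a' x 2 => "a2"
  'c' x 1 => "c1"
  'b' x 3 => "b3"
  'c' x 1 => "c1"
  'a' x 2 => "a2"
  'b' x 1 => "b1"
  'a' x 1 => "a1"
Compressed: "a2c1b3c1a2b1a1"
Compressed length: 14

14


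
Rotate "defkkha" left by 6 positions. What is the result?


Input: "defkkha", rotate left by 6
First 6 characters: "defkkh"
Remaining characters: "a"
Concatenate remaining + first: "a" + "defkkh" = "adefkkh"

adefkkh


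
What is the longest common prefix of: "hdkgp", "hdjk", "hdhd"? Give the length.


Words: hdkgp, hdjk, hdhd
  Position 0: all 'h' => match
  Position 1: all 'd' => match
  Position 2: ('k', 'j', 'h') => mismatch, stop
LCP = "hd" (length 2)

2


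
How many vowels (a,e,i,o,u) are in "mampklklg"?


Input: mampklklg
Checking each character:
  'm' at position 0: consonant
  'a' at position 1: vowel (running total: 1)
  'm' at position 2: consonant
  'p' at position 3: consonant
  'k' at position 4: consonant
  'l' at position 5: consonant
  'k' at position 6: consonant
  'l' at position 7: consonant
  'g' at position 8: consonant
Total vowels: 1

1


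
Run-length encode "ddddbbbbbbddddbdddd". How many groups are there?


Input: ddddbbbbbbddddbdddd
Scanning for consecutive runs:
  Group 1: 'd' x 4 (positions 0-3)
  Group 2: 'b' x 6 (positions 4-9)
  Group 3: 'd' x 4 (positions 10-13)
  Group 4: 'b' x 1 (positions 14-14)
  Group 5: 'd' x 4 (positions 15-18)
Total groups: 5

5


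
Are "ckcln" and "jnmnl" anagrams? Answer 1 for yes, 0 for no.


Strings: "ckcln", "jnmnl"
Sorted first:  cckln
Sorted second: jlmnn
Differ at position 0: 'c' vs 'j' => not anagrams

0


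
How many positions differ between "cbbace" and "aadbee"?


Comparing "cbbace" and "aadbee" position by position:
  Position 0: 'c' vs 'a' => DIFFER
  Position 1: 'b' vs 'a' => DIFFER
  Position 2: 'b' vs 'd' => DIFFER
  Position 3: 'a' vs 'b' => DIFFER
  Position 4: 'c' vs 'e' => DIFFER
  Position 5: 'e' vs 'e' => same
Positions that differ: 5

5


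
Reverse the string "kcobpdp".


Input: kcobpdp
Reading characters right to left:
  Position 6: 'p'
  Position 5: 'd'
  Position 4: 'p'
  Position 3: 'b'
  Position 2: 'o'
  Position 1: 'c'
  Position 0: 'k'
Reversed: pdpbock

pdpbock


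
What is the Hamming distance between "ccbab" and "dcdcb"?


Comparing "ccbab" and "dcdcb" position by position:
  Position 0: 'c' vs 'd' => differ
  Position 1: 'c' vs 'c' => same
  Position 2: 'b' vs 'd' => differ
  Position 3: 'a' vs 'c' => differ
  Position 4: 'b' vs 'b' => same
Total differences (Hamming distance): 3

3


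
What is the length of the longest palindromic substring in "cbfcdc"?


Input: "cbfcdc"
Checking substrings for palindromes:
  [3:6] "cdc" (len 3) => palindrome
Longest palindromic substring: "cdc" with length 3

3


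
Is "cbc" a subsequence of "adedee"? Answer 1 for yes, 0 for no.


Check if "cbc" is a subsequence of "adedee"
Greedy scan:
  Position 0 ('a'): no match needed
  Position 1 ('d'): no match needed
  Position 2 ('e'): no match needed
  Position 3 ('d'): no match needed
  Position 4 ('e'): no match needed
  Position 5 ('e'): no match needed
Only matched 0/3 characters => not a subsequence

0


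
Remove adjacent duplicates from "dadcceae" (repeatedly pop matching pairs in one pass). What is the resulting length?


Input: dadcceae
Stack-based adjacent duplicate removal:
  Read 'd': push. Stack: d
  Read 'a': push. Stack: da
  Read 'd': push. Stack: dad
  Read 'c': push. Stack: dadc
  Read 'c': matches stack top 'c' => pop. Stack: dad
  Read 'e': push. Stack: dade
  Read 'a': push. Stack: dadea
  Read 'e': push. Stack: dadeae
Final stack: "dadeae" (length 6)

6


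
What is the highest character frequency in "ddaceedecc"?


Input: ddaceedecc
Character counts:
  'a': 1
  'c': 3
  'd': 3
  'e': 3
Maximum frequency: 3

3


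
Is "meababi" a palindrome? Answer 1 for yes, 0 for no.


Input: meababi
Reversed: ibabaem
  Compare pos 0 ('m') with pos 6 ('i'): MISMATCH
  Compare pos 1 ('e') with pos 5 ('b'): MISMATCH
  Compare pos 2 ('a') with pos 4 ('a'): match
Result: not a palindrome

0


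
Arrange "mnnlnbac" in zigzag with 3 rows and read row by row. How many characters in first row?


Zigzag "mnnlnbac" into 3 rows:
Placing characters:
  'm' => row 0
  'n' => row 1
  'n' => row 2
  'l' => row 1
  'n' => row 0
  'b' => row 1
  'a' => row 2
  'c' => row 1
Rows:
  Row 0: "mn"
  Row 1: "nlbc"
  Row 2: "na"
First row length: 2

2


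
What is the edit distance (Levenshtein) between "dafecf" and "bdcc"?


Computing edit distance: "dafecf" -> "bdcc"
DP table:
           b    d    c    c
      0    1    2    3    4
  d   1    1    1    2    3
  a   2    2    2    2    3
  f   3    3    3    3    3
  e   4    4    4    4    4
  c   5    5    5    4    4
  f   6    6    6    5    5
Edit distance = dp[6][4] = 5

5


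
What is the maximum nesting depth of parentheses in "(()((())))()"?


Input: "(()((())))()"
Tracking depth:
  Position 0 '(': depth becomes 1
  Position 1 '(': depth becomes 2
  Position 2 ')': depth becomes 1
  Position 3 '(': depth becomes 2
  Position 4 '(': depth becomes 3
  Position 5 '(': depth becomes 4
  Position 6 ')': depth becomes 3
  Position 7 ')': depth becomes 2
  Position 8 ')': depth becomes 1
  Position 9 ')': depth becomes 0
  Position 10 '(': depth becomes 1
  Position 11 ')': depth becomes 0
Maximum depth reached: 4

4


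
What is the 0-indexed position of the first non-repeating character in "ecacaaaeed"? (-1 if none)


Input: ecacaaaeed
Character frequencies:
  'a': 4
  'c': 2
  'd': 1
  'e': 3
Scanning left to right for freq == 1:
  Position 0 ('e'): freq=3, skip
  Position 1 ('c'): freq=2, skip
  Position 2 ('a'): freq=4, skip
  Position 3 ('c'): freq=2, skip
  Position 4 ('a'): freq=4, skip
  Position 5 ('a'): freq=4, skip
  Position 6 ('a'): freq=4, skip
  Position 7 ('e'): freq=3, skip
  Position 8 ('e'): freq=3, skip
  Position 9 ('d'): unique! => answer = 9

9


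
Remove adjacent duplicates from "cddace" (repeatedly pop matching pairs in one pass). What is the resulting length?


Input: cddace
Stack-based adjacent duplicate removal:
  Read 'c': push. Stack: c
  Read 'd': push. Stack: cd
  Read 'd': matches stack top 'd' => pop. Stack: c
  Read 'a': push. Stack: ca
  Read 'c': push. Stack: cac
  Read 'e': push. Stack: cace
Final stack: "cace" (length 4)

4


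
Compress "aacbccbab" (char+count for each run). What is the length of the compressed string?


Input: aacbccbab
Runs:
  'a' x 2 => "a2"
  'c' x 1 => "c1"
  'b' x 1 => "b1"
  'c' x 2 => "c2"
  'b' x 1 => "b1"
  'a' x 1 => "a1"
  'b' x 1 => "b1"
Compressed: "a2c1b1c2b1a1b1"
Compressed length: 14

14


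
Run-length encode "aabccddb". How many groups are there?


Input: aabccddb
Scanning for consecutive runs:
  Group 1: 'a' x 2 (positions 0-1)
  Group 2: 'b' x 1 (positions 2-2)
  Group 3: 'c' x 2 (positions 3-4)
  Group 4: 'd' x 2 (positions 5-6)
  Group 5: 'b' x 1 (positions 7-7)
Total groups: 5

5


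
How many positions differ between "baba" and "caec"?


Comparing "baba" and "caec" position by position:
  Position 0: 'b' vs 'c' => DIFFER
  Position 1: 'a' vs 'a' => same
  Position 2: 'b' vs 'e' => DIFFER
  Position 3: 'a' vs 'c' => DIFFER
Positions that differ: 3

3


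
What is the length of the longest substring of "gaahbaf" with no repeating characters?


Input: "gaahbaf"
Sliding window (track last position of each char):
  Position 0 ('g'): window [0,0] length 1 -- new best
  Position 1 ('a'): window [0,1] length 2 -- new best
  Position 2 ('a'): repeat (last at 1), move window start to 2
  Position 2 ('a'): window [2,2] length 1
  Position 3 ('h'): window [2,3] length 2
  Position 4 ('b'): window [2,4] length 3 -- new best
  Position 5 ('a'): repeat (last at 2), move window start to 3
  Position 5 ('a'): window [3,5] length 3
  Position 6 ('f'): window [3,6] length 4 -- new best
Longest substring with no repeats: "hbaf" with length 4

4


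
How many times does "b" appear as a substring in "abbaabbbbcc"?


Searching for "b" in "abbaabbbbcc"
Scanning each position:
  Position 0: "a" => no
  Position 1: "b" => MATCH
  Position 2: "b" => MATCH
  Position 3: "a" => no
  Position 4: "a" => no
  Position 5: "b" => MATCH
  Position 6: "b" => MATCH
  Position 7: "b" => MATCH
  Position 8: "b" => MATCH
  Position 9: "c" => no
  Position 10: "c" => no
Total occurrences: 6

6


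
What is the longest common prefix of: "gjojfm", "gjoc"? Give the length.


Words: gjojfm, gjoc
  Position 0: all 'g' => match
  Position 1: all 'j' => match
  Position 2: all 'o' => match
  Position 3: ('j', 'c') => mismatch, stop
LCP = "gjo" (length 3)

3


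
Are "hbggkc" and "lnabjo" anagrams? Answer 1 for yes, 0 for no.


Strings: "hbggkc", "lnabjo"
Sorted first:  bcgghk
Sorted second: abjlno
Differ at position 0: 'b' vs 'a' => not anagrams

0


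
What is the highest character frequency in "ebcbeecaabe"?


Input: ebcbeecaabe
Character counts:
  'a': 2
  'b': 3
  'c': 2
  'e': 4
Maximum frequency: 4

4


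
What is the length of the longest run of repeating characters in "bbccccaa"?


Input: "bbccccaa"
Scanning for longest run:
  Position 1 ('b'): continues run of 'b', length=2
  Position 2 ('c'): new char, reset run to 1
  Position 3 ('c'): continues run of 'c', length=2
  Position 4 ('c'): continues run of 'c', length=3
  Position 5 ('c'): continues run of 'c', length=4
  Position 6 ('a'): new char, reset run to 1
  Position 7 ('a'): continues run of 'a', length=2
Longest run: 'c' with length 4

4


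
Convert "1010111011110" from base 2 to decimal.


Input: "1010111011110" in base 2
Positional expansion:
  Digit '1' (value 1) x 2^12 = 4096
  Digit '0' (value 0) x 2^11 = 0
  Digit '1' (value 1) x 2^10 = 1024
  Digit '0' (value 0) x 2^9 = 0
  Digit '1' (value 1) x 2^8 = 256
  Digit '1' (value 1) x 2^7 = 128
  Digit '1' (value 1) x 2^6 = 64
  Digit '0' (value 0) x 2^5 = 0
  Digit '1' (value 1) x 2^4 = 16
  Digit '1' (value 1) x 2^3 = 8
  Digit '1' (value 1) x 2^2 = 4
  Digit '1' (value 1) x 2^1 = 2
  Digit '0' (value 0) x 2^0 = 0
Sum = 5598

5598


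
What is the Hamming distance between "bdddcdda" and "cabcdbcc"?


Comparing "bdddcdda" and "cabcdbcc" position by position:
  Position 0: 'b' vs 'c' => differ
  Position 1: 'd' vs 'a' => differ
  Position 2: 'd' vs 'b' => differ
  Position 3: 'd' vs 'c' => differ
  Position 4: 'c' vs 'd' => differ
  Position 5: 'd' vs 'b' => differ
  Position 6: 'd' vs 'c' => differ
  Position 7: 'a' vs 'c' => differ
Total differences (Hamming distance): 8

8


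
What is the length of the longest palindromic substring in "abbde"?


Input: "abbde"
Checking substrings for palindromes:
  [1:3] "bb" (len 2) => palindrome
Longest palindromic substring: "bb" with length 2

2


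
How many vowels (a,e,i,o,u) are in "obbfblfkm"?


Input: obbfblfkm
Checking each character:
  'o' at position 0: vowel (running total: 1)
  'b' at position 1: consonant
  'b' at position 2: consonant
  'f' at position 3: consonant
  'b' at position 4: consonant
  'l' at position 5: consonant
  'f' at position 6: consonant
  'k' at position 7: consonant
  'm' at position 8: consonant
Total vowels: 1

1


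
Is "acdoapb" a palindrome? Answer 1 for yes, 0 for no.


Input: acdoapb
Reversed: bpaodca
  Compare pos 0 ('a') with pos 6 ('b'): MISMATCH
  Compare pos 1 ('c') with pos 5 ('p'): MISMATCH
  Compare pos 2 ('d') with pos 4 ('a'): MISMATCH
Result: not a palindrome

0


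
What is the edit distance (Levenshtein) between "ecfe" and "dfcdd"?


Computing edit distance: "ecfe" -> "dfcdd"
DP table:
           d    f    c    d    d
      0    1    2    3    4    5
  e   1    1    2    3    4    5
  c   2    2    2    2    3    4
  f   3    3    2    3    3    4
  e   4    4    3    3    4    4
Edit distance = dp[4][5] = 4

4


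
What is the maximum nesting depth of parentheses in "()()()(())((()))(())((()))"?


Input: "()()()(())((()))(())((()))"
Tracking depth:
  Position 0 '(': depth becomes 1
  Position 1 ')': depth becomes 0
  Position 2 '(': depth becomes 1
  Position 3 ')': depth becomes 0
  Position 4 '(': depth becomes 1
  Position 5 ')': depth becomes 0
  Position 6 '(': depth becomes 1
  Position 7 '(': depth becomes 2
  Position 8 ')': depth becomes 1
  Position 9 ')': depth becomes 0
  Position 10 '(': depth becomes 1
  Position 11 '(': depth becomes 2
  Position 12 '(': depth becomes 3
  Position 13 ')': depth becomes 2
  Position 14 ')': depth becomes 1
  Position 15 ')': depth becomes 0
  Position 16 '(': depth becomes 1
  Position 17 '(': depth becomes 2
  Position 18 ')': depth becomes 1
  Position 19 ')': depth becomes 0
  Position 20 '(': depth becomes 1
  Position 21 '(': depth becomes 2
  Position 22 '(': depth becomes 3
  Position 23 ')': depth becomes 2
  Position 24 ')': depth becomes 1
  Position 25 ')': depth becomes 0
Maximum depth reached: 3

3


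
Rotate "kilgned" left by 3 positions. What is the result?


Input: "kilgned", rotate left by 3
First 3 characters: "kil"
Remaining characters: "gned"
Concatenate remaining + first: "gned" + "kil" = "gnedkil"

gnedkil


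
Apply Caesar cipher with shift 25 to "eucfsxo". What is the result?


Caesar cipher: shift "eucfsxo" by 25
  'e' (pos 4) + 25 = pos 3 = 'd'
  'u' (pos 20) + 25 = pos 19 = 't'
  'c' (pos 2) + 25 = pos 1 = 'b'
  'f' (pos 5) + 25 = pos 4 = 'e'
  's' (pos 18) + 25 = pos 17 = 'r'
  'x' (pos 23) + 25 = pos 22 = 'w'
  'o' (pos 14) + 25 = pos 13 = 'n'
Result: dtberwn

dtberwn


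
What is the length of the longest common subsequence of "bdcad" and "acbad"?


LCS of "bdcad" and "acbad"
DP table:
           a    c    b    a    d
      0    0    0    0    0    0
  b   0    0    0    1    1    1
  d   0    0    0    1    1    2
  c   0    0    1    1    1    2
  a   0    1    1    1    2    2
  d   0    1    1    1    2    3
LCS length = dp[5][5] = 3

3


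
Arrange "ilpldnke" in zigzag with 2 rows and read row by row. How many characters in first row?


Zigzag "ilpldnke" into 2 rows:
Placing characters:
  'i' => row 0
  'l' => row 1
  'p' => row 0
  'l' => row 1
  'd' => row 0
  'n' => row 1
  'k' => row 0
  'e' => row 1
Rows:
  Row 0: "ipdk"
  Row 1: "llne"
First row length: 4

4


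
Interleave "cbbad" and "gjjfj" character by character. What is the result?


Interleaving "cbbad" and "gjjfj":
  Position 0: 'c' from first, 'g' from second => "cg"
  Position 1: 'b' from first, 'j' from second => "bj"
  Position 2: 'b' from first, 'j' from second => "bj"
  Position 3: 'a' from first, 'f' from second => "af"
  Position 4: 'd' from first, 'j' from second => "dj"
Result: cgbjbjafdj

cgbjbjafdj


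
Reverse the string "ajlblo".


Input: ajlblo
Reading characters right to left:
  Position 5: 'o'
  Position 4: 'l'
  Position 3: 'b'
  Position 2: 'l'
  Position 1: 'j'
  Position 0: 'a'
Reversed: olblja

olblja


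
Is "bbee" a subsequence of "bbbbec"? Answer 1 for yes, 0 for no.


Check if "bbee" is a subsequence of "bbbbec"
Greedy scan:
  Position 0 ('b'): matches sub[0] = 'b'
  Position 1 ('b'): matches sub[1] = 'b'
  Position 2 ('b'): no match needed
  Position 3 ('b'): no match needed
  Position 4 ('e'): matches sub[2] = 'e'
  Position 5 ('c'): no match needed
Only matched 3/4 characters => not a subsequence

0


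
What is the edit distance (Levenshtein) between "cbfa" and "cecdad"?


Computing edit distance: "cbfa" -> "cecdad"
DP table:
           c    e    c    d    a    d
      0    1    2    3    4    5    6
  c   1    0    1    2    3    4    5
  b   2    1    1    2    3    4    5
  f   3    2    2    2    3    4    5
  a   4    3    3    3    3    3    4
Edit distance = dp[4][6] = 4

4


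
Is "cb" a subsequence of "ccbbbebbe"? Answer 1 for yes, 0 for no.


Check if "cb" is a subsequence of "ccbbbebbe"
Greedy scan:
  Position 0 ('c'): matches sub[0] = 'c'
  Position 1 ('c'): no match needed
  Position 2 ('b'): matches sub[1] = 'b'
  Position 3 ('b'): no match needed
  Position 4 ('b'): no match needed
  Position 5 ('e'): no match needed
  Position 6 ('b'): no match needed
  Position 7 ('b'): no match needed
  Position 8 ('e'): no match needed
All 2 characters matched => is a subsequence

1


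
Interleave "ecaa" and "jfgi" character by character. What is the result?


Interleaving "ecaa" and "jfgi":
  Position 0: 'e' from first, 'j' from second => "ej"
  Position 1: 'c' from first, 'f' from second => "cf"
  Position 2: 'a' from first, 'g' from second => "ag"
  Position 3: 'a' from first, 'i' from second => "ai"
Result: ejcfagai

ejcfagai


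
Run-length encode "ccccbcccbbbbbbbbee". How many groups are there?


Input: ccccbcccbbbbbbbbee
Scanning for consecutive runs:
  Group 1: 'c' x 4 (positions 0-3)
  Group 2: 'b' x 1 (positions 4-4)
  Group 3: 'c' x 3 (positions 5-7)
  Group 4: 'b' x 8 (positions 8-15)
  Group 5: 'e' x 2 (positions 16-17)
Total groups: 5

5


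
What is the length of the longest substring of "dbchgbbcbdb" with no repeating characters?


Input: "dbchgbbcbdb"
Sliding window (track last position of each char):
  Position 0 ('d'): window [0,0] length 1 -- new best
  Position 1 ('b'): window [0,1] length 2 -- new best
  Position 2 ('c'): window [0,2] length 3 -- new best
  Position 3 ('h'): window [0,3] length 4 -- new best
  Position 4 ('g'): window [0,4] length 5 -- new best
  Position 5 ('b'): repeat (last at 1), move window start to 2
  Position 5 ('b'): window [2,5] length 4
  Position 6 ('b'): repeat (last at 5), move window start to 6
  Position 6 ('b'): window [6,6] length 1
  Position 7 ('c'): window [6,7] length 2
  Position 8 ('b'): repeat (last at 6), move window start to 7
  Position 8 ('b'): window [7,8] length 2
  Position 9 ('d'): window [7,9] length 3
  Position 10 ('b'): repeat (last at 8), move window start to 9
  Position 10 ('b'): window [9,10] length 2
Longest substring with no repeats: "dbchg" with length 5

5


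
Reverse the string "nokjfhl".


Input: nokjfhl
Reading characters right to left:
  Position 6: 'l'
  Position 5: 'h'
  Position 4: 'f'
  Position 3: 'j'
  Position 2: 'k'
  Position 1: 'o'
  Position 0: 'n'
Reversed: lhfjkon

lhfjkon


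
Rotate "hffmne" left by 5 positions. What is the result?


Input: "hffmne", rotate left by 5
First 5 characters: "hffmn"
Remaining characters: "e"
Concatenate remaining + first: "e" + "hffmn" = "ehffmn"

ehffmn


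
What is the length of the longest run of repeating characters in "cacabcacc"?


Input: "cacabcacc"
Scanning for longest run:
  Position 1 ('a'): new char, reset run to 1
  Position 2 ('c'): new char, reset run to 1
  Position 3 ('a'): new char, reset run to 1
  Position 4 ('b'): new char, reset run to 1
  Position 5 ('c'): new char, reset run to 1
  Position 6 ('a'): new char, reset run to 1
  Position 7 ('c'): new char, reset run to 1
  Position 8 ('c'): continues run of 'c', length=2
Longest run: 'c' with length 2

2


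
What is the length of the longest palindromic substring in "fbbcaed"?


Input: "fbbcaed"
Checking substrings for palindromes:
  [1:3] "bb" (len 2) => palindrome
Longest palindromic substring: "bb" with length 2

2


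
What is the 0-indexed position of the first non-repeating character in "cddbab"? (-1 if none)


Input: cddbab
Character frequencies:
  'a': 1
  'b': 2
  'c': 1
  'd': 2
Scanning left to right for freq == 1:
  Position 0 ('c'): unique! => answer = 0

0


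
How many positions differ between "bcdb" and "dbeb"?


Comparing "bcdb" and "dbeb" position by position:
  Position 0: 'b' vs 'd' => DIFFER
  Position 1: 'c' vs 'b' => DIFFER
  Position 2: 'd' vs 'e' => DIFFER
  Position 3: 'b' vs 'b' => same
Positions that differ: 3

3


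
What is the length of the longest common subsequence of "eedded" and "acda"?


LCS of "eedded" and "acda"
DP table:
           a    c    d    a
      0    0    0    0    0
  e   0    0    0    0    0
  e   0    0    0    0    0
  d   0    0    0    1    1
  d   0    0    0    1    1
  e   0    0    0    1    1
  d   0    0    0    1    1
LCS length = dp[6][4] = 1

1


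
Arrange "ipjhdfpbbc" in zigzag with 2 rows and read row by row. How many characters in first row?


Zigzag "ipjhdfpbbc" into 2 rows:
Placing characters:
  'i' => row 0
  'p' => row 1
  'j' => row 0
  'h' => row 1
  'd' => row 0
  'f' => row 1
  'p' => row 0
  'b' => row 1
  'b' => row 0
  'c' => row 1
Rows:
  Row 0: "ijdpb"
  Row 1: "phfbc"
First row length: 5

5


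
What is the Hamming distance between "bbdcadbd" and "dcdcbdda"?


Comparing "bbdcadbd" and "dcdcbdda" position by position:
  Position 0: 'b' vs 'd' => differ
  Position 1: 'b' vs 'c' => differ
  Position 2: 'd' vs 'd' => same
  Position 3: 'c' vs 'c' => same
  Position 4: 'a' vs 'b' => differ
  Position 5: 'd' vs 'd' => same
  Position 6: 'b' vs 'd' => differ
  Position 7: 'd' vs 'a' => differ
Total differences (Hamming distance): 5

5


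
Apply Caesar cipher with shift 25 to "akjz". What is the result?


Caesar cipher: shift "akjz" by 25
  'a' (pos 0) + 25 = pos 25 = 'z'
  'k' (pos 10) + 25 = pos 9 = 'j'
  'j' (pos 9) + 25 = pos 8 = 'i'
  'z' (pos 25) + 25 = pos 24 = 'y'
Result: zjiy

zjiy


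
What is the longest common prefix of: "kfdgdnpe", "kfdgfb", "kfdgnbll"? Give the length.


Words: kfdgdnpe, kfdgfb, kfdgnbll
  Position 0: all 'k' => match
  Position 1: all 'f' => match
  Position 2: all 'd' => match
  Position 3: all 'g' => match
  Position 4: ('d', 'f', 'n') => mismatch, stop
LCP = "kfdg" (length 4)

4


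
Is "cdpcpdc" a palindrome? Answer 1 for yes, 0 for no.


Input: cdpcpdc
Reversed: cdpcpdc
  Compare pos 0 ('c') with pos 6 ('c'): match
  Compare pos 1 ('d') with pos 5 ('d'): match
  Compare pos 2 ('p') with pos 4 ('p'): match
Result: palindrome

1


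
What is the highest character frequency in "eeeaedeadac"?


Input: eeeaedeadac
Character counts:
  'a': 3
  'c': 1
  'd': 2
  'e': 5
Maximum frequency: 5

5


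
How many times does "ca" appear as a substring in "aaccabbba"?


Searching for "ca" in "aaccabbba"
Scanning each position:
  Position 0: "aa" => no
  Position 1: "ac" => no
  Position 2: "cc" => no
  Position 3: "ca" => MATCH
  Position 4: "ab" => no
  Position 5: "bb" => no
  Position 6: "bb" => no
  Position 7: "ba" => no
Total occurrences: 1

1


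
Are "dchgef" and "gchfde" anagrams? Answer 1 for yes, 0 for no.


Strings: "dchgef", "gchfde"
Sorted first:  cdefgh
Sorted second: cdefgh
Sorted forms match => anagrams

1


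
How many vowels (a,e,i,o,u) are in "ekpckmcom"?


Input: ekpckmcom
Checking each character:
  'e' at position 0: vowel (running total: 1)
  'k' at position 1: consonant
  'p' at position 2: consonant
  'c' at position 3: consonant
  'k' at position 4: consonant
  'm' at position 5: consonant
  'c' at position 6: consonant
  'o' at position 7: vowel (running total: 2)
  'm' at position 8: consonant
Total vowels: 2

2


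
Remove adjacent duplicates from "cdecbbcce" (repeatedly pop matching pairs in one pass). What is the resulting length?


Input: cdecbbcce
Stack-based adjacent duplicate removal:
  Read 'c': push. Stack: c
  Read 'd': push. Stack: cd
  Read 'e': push. Stack: cde
  Read 'c': push. Stack: cdec
  Read 'b': push. Stack: cdecb
  Read 'b': matches stack top 'b' => pop. Stack: cdec
  Read 'c': matches stack top 'c' => pop. Stack: cde
  Read 'c': push. Stack: cdec
  Read 'e': push. Stack: cdece
Final stack: "cdece" (length 5)

5


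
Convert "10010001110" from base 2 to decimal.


Input: "10010001110" in base 2
Positional expansion:
  Digit '1' (value 1) x 2^10 = 1024
  Digit '0' (value 0) x 2^9 = 0
  Digit '0' (value 0) x 2^8 = 0
  Digit '1' (value 1) x 2^7 = 128
  Digit '0' (value 0) x 2^6 = 0
  Digit '0' (value 0) x 2^5 = 0
  Digit '0' (value 0) x 2^4 = 0
  Digit '1' (value 1) x 2^3 = 8
  Digit '1' (value 1) x 2^2 = 4
  Digit '1' (value 1) x 2^1 = 2
  Digit '0' (value 0) x 2^0 = 0
Sum = 1166

1166


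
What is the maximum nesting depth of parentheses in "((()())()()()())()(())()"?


Input: "((()())()()()())()(())()"
Tracking depth:
  Position 0 '(': depth becomes 1
  Position 1 '(': depth becomes 2
  Position 2 '(': depth becomes 3
  Position 3 ')': depth becomes 2
  Position 4 '(': depth becomes 3
  Position 5 ')': depth becomes 2
  Position 6 ')': depth becomes 1
  Position 7 '(': depth becomes 2
  Position 8 ')': depth becomes 1
  Position 9 '(': depth becomes 2
  Position 10 ')': depth becomes 1
  Position 11 '(': depth becomes 2
  Position 12 ')': depth becomes 1
  Position 13 '(': depth becomes 2
  Position 14 ')': depth becomes 1
  Position 15 ')': depth becomes 0
  Position 16 '(': depth becomes 1
  Position 17 ')': depth becomes 0
  Position 18 '(': depth becomes 1
  Position 19 '(': depth becomes 2
  Position 20 ')': depth becomes 1
  Position 21 ')': depth becomes 0
  Position 22 '(': depth becomes 1
  Position 23 ')': depth becomes 0
Maximum depth reached: 3

3


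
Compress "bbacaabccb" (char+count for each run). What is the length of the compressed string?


Input: bbacaabccb
Runs:
  'b' x 2 => "b2"
  'a' x 1 => "a1"
  'c' x 1 => "c1"
  'a' x 2 => "a2"
  'b' x 1 => "b1"
  'c' x 2 => "c2"
  'b' x 1 => "b1"
Compressed: "b2a1c1a2b1c2b1"
Compressed length: 14

14


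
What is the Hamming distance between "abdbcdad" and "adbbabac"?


Comparing "abdbcdad" and "adbbabac" position by position:
  Position 0: 'a' vs 'a' => same
  Position 1: 'b' vs 'd' => differ
  Position 2: 'd' vs 'b' => differ
  Position 3: 'b' vs 'b' => same
  Position 4: 'c' vs 'a' => differ
  Position 5: 'd' vs 'b' => differ
  Position 6: 'a' vs 'a' => same
  Position 7: 'd' vs 'c' => differ
Total differences (Hamming distance): 5

5


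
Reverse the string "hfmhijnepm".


Input: hfmhijnepm
Reading characters right to left:
  Position 9: 'm'
  Position 8: 'p'
  Position 7: 'e'
  Position 6: 'n'
  Position 5: 'j'
  Position 4: 'i'
  Position 3: 'h'
  Position 2: 'm'
  Position 1: 'f'
  Position 0: 'h'
Reversed: mpenjihmfh

mpenjihmfh


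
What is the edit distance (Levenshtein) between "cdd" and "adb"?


Computing edit distance: "cdd" -> "adb"
DP table:
           a    d    b
      0    1    2    3
  c   1    1    2    3
  d   2    2    1    2
  d   3    3    2    2
Edit distance = dp[3][3] = 2

2


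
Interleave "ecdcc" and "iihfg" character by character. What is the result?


Interleaving "ecdcc" and "iihfg":
  Position 0: 'e' from first, 'i' from second => "ei"
  Position 1: 'c' from first, 'i' from second => "ci"
  Position 2: 'd' from first, 'h' from second => "dh"
  Position 3: 'c' from first, 'f' from second => "cf"
  Position 4: 'c' from first, 'g' from second => "cg"
Result: eicidhcfcg

eicidhcfcg


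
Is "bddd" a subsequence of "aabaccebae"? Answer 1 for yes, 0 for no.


Check if "bddd" is a subsequence of "aabaccebae"
Greedy scan:
  Position 0 ('a'): no match needed
  Position 1 ('a'): no match needed
  Position 2 ('b'): matches sub[0] = 'b'
  Position 3 ('a'): no match needed
  Position 4 ('c'): no match needed
  Position 5 ('c'): no match needed
  Position 6 ('e'): no match needed
  Position 7 ('b'): no match needed
  Position 8 ('a'): no match needed
  Position 9 ('e'): no match needed
Only matched 1/4 characters => not a subsequence

0


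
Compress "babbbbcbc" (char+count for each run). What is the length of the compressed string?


Input: babbbbcbc
Runs:
  'b' x 1 => "b1"
  'a' x 1 => "a1"
  'b' x 4 => "b4"
  'c' x 1 => "c1"
  'b' x 1 => "b1"
  'c' x 1 => "c1"
Compressed: "b1a1b4c1b1c1"
Compressed length: 12

12


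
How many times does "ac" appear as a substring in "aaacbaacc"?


Searching for "ac" in "aaacbaacc"
Scanning each position:
  Position 0: "aa" => no
  Position 1: "aa" => no
  Position 2: "ac" => MATCH
  Position 3: "cb" => no
  Position 4: "ba" => no
  Position 5: "aa" => no
  Position 6: "ac" => MATCH
  Position 7: "cc" => no
Total occurrences: 2

2


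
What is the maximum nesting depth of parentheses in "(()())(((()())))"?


Input: "(()())(((()())))"
Tracking depth:
  Position 0 '(': depth becomes 1
  Position 1 '(': depth becomes 2
  Position 2 ')': depth becomes 1
  Position 3 '(': depth becomes 2
  Position 4 ')': depth becomes 1
  Position 5 ')': depth becomes 0
  Position 6 '(': depth becomes 1
  Position 7 '(': depth becomes 2
  Position 8 '(': depth becomes 3
  Position 9 '(': depth becomes 4
  Position 10 ')': depth becomes 3
  Position 11 '(': depth becomes 4
  Position 12 ')': depth becomes 3
  Position 13 ')': depth becomes 2
  Position 14 ')': depth becomes 1
  Position 15 ')': depth becomes 0
Maximum depth reached: 4

4


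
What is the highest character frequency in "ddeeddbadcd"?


Input: ddeeddbadcd
Character counts:
  'a': 1
  'b': 1
  'c': 1
  'd': 6
  'e': 2
Maximum frequency: 6

6


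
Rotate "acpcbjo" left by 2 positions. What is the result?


Input: "acpcbjo", rotate left by 2
First 2 characters: "ac"
Remaining characters: "pcbjo"
Concatenate remaining + first: "pcbjo" + "ac" = "pcbjoac"

pcbjoac


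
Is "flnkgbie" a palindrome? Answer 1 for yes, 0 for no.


Input: flnkgbie
Reversed: eibgknlf
  Compare pos 0 ('f') with pos 7 ('e'): MISMATCH
  Compare pos 1 ('l') with pos 6 ('i'): MISMATCH
  Compare pos 2 ('n') with pos 5 ('b'): MISMATCH
  Compare pos 3 ('k') with pos 4 ('g'): MISMATCH
Result: not a palindrome

0


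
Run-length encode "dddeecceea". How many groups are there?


Input: dddeecceea
Scanning for consecutive runs:
  Group 1: 'd' x 3 (positions 0-2)
  Group 2: 'e' x 2 (positions 3-4)
  Group 3: 'c' x 2 (positions 5-6)
  Group 4: 'e' x 2 (positions 7-8)
  Group 5: 'a' x 1 (positions 9-9)
Total groups: 5

5


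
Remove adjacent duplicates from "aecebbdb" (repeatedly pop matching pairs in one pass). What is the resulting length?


Input: aecebbdb
Stack-based adjacent duplicate removal:
  Read 'a': push. Stack: a
  Read 'e': push. Stack: ae
  Read 'c': push. Stack: aec
  Read 'e': push. Stack: aece
  Read 'b': push. Stack: aeceb
  Read 'b': matches stack top 'b' => pop. Stack: aece
  Read 'd': push. Stack: aeced
  Read 'b': push. Stack: aecedb
Final stack: "aecedb" (length 6)

6


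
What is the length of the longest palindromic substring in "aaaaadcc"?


Input: "aaaaadcc"
Checking substrings for palindromes:
  [0:5] "aaaaa" (len 5) => palindrome
  [0:4] "aaaa" (len 4) => palindrome
  [1:5] "aaaa" (len 4) => palindrome
  [0:3] "aaa" (len 3) => palindrome
  [1:4] "aaa" (len 3) => palindrome
  [2:5] "aaa" (len 3) => palindrome
Longest palindromic substring: "aaaaa" with length 5

5


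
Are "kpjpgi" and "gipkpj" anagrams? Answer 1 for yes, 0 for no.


Strings: "kpjpgi", "gipkpj"
Sorted first:  gijkpp
Sorted second: gijkpp
Sorted forms match => anagrams

1


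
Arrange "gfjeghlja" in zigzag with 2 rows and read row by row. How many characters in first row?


Zigzag "gfjeghlja" into 2 rows:
Placing characters:
  'g' => row 0
  'f' => row 1
  'j' => row 0
  'e' => row 1
  'g' => row 0
  'h' => row 1
  'l' => row 0
  'j' => row 1
  'a' => row 0
Rows:
  Row 0: "gjgla"
  Row 1: "fehj"
First row length: 5

5


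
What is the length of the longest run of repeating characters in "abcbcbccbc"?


Input: "abcbcbccbc"
Scanning for longest run:
  Position 1 ('b'): new char, reset run to 1
  Position 2 ('c'): new char, reset run to 1
  Position 3 ('b'): new char, reset run to 1
  Position 4 ('c'): new char, reset run to 1
  Position 5 ('b'): new char, reset run to 1
  Position 6 ('c'): new char, reset run to 1
  Position 7 ('c'): continues run of 'c', length=2
  Position 8 ('b'): new char, reset run to 1
  Position 9 ('c'): new char, reset run to 1
Longest run: 'c' with length 2

2
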